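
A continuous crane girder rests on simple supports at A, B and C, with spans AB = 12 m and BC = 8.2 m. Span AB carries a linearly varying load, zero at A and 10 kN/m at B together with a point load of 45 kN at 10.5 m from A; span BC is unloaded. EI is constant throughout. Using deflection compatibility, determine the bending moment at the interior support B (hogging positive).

Take M_B as the redundant. Released structure: two simple spans AB and BC with a hinge at B.
Discontinuity in slope at B on the released structure — sum the simple-span end rotations:
  span AB: triangular load, peak 10: w₀L³/(45EI) = 384/EI
  span AB: point load 45 at a = 10.5: Pab(L + a)/(6LEI) = 221.5/EI
  relative rotation θ_0 = (605.5 + 0)/EI = 605.5/EI
A unit hogging moment at B produces rotation L₁/(3EI) + L₂/(3EI) = 6.733/EI.
Slope continuity at B: θ_0 = M_B·6.733/EI, so M_B = 605.5/6.733 = 89.92 kN·m (hogging).

M_B = 89.92 kN·m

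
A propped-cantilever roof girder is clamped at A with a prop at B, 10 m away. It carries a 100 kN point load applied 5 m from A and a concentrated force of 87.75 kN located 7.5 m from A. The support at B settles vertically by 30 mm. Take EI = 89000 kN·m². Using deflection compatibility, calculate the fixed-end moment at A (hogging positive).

Take the reaction at B as the redundant and release it; the primary structure is a cantilever fixed at A.
Deflection at B on the released cantilever, summing each load's contribution:
  point load 100 at a = 5: Pa²(3L − a)/(6EI) = 10417/EI
  point load 87.75 at a = 7.5: Pa²(3L − a)/(6EI) = 18510/EI
  δ_0 = 28926/EI
Tip deflection under a unit load at B: L³/(3EI) = 333.3/EI.
With EI = 89000 kN·m²: δ_0 = 0.32502 m and δ_{BB} = 0.003745 m/kN.
Compatibility — the beam at B must follow the support down by 0.03 m: δ_0 − R_B·δ_{BB} = 0.03, so R_B = (0.32502 − 0.03)/0.003745 = 78.77 kN.
Moment equilibrium about A: M_A = Σ(load moments about A) − R_B·L = 1158 − 78.77×10 = 370.4 kN·m.

M_A = 370.4 kN·m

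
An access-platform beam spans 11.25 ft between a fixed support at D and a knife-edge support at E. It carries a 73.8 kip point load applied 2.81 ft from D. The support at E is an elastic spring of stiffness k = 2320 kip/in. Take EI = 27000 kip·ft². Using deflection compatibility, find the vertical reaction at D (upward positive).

Choose R_E as the redundant. The primary structure is the cantilever fixed at D.
Deflection at E on the released cantilever, summing each load's contribution:
  point load 73.8 at a = 2.81: Pa²(3L − a)/(6EI) = 3005/EI
Tip deflection under a unit load at E: L³/(3EI) = 474.6/EI.
With EI = 27000 kip·ft²: δ_0 = 0.11129 ft and δ_{EE} = 0.017578 ft/kip.
Compatibility — the spring shortens by R_E/k under the reaction it provides: δ_0 − R_E·δ_{EE} = R_E/k. With 1/k = 1/(2320×12) ft/kip = 0.000036 ft/kip, R_E = δ_0 / (δ_{EE} + 1/k) = 0.11129 / (0.017578 + 0.000036) = 6.319 kip.
Vertical equilibrium: R_D = ΣP − R_E = 73.8 − 6.319 = 67.48 kip.

R_D = 67.48 kip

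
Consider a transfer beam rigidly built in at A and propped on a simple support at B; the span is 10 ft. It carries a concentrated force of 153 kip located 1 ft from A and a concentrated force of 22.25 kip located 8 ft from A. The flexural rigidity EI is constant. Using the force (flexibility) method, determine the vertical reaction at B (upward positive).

Take the reaction at B as the redundant and release it; the primary structure is a cantilever fixed at A.
Deflection at B on the released cantilever, summing each load's contribution:
  point load 153 at a = 1: Pa²(3L − a)/(6EI) = 739.5/EI
  point load 22.25 at a = 8: Pa²(3L − a)/(6EI) = 5221/EI
  δ_0 = 5961/EI
Flexibility coefficient — unit upward force at B: δ_{BB} = L³/(3EI) = 333.3/EI.
The prop prevents deflection at B: R_B = δ_0/δ_{BB} = 5961/333.3 = 17.88 kip.

R_B = 17.88 kip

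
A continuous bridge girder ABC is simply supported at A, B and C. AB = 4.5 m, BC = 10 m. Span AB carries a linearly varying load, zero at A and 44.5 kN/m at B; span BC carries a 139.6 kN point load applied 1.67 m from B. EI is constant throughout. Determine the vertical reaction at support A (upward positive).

Release continuity at B by inserting a hinge; the redundant is the internal moment M_B. The primary structure is two simply-supported spans AB and BC.
Discontinuity in slope at B on the released structure — sum the simple-span end rotations:
  span AB: triangular load, peak 44.5: w₀L³/(45EI) = 90.11/EI
  span BC: point load 139.6 at a = 1.67: Pab(L + b)/(6LEI) = 593.3/EI
  relative rotation θ_0 = (90.11 + 593.3)/EI = 683.4/EI
A unit hogging moment at B produces rotation L₁/(3EI) + L₂/(3EI) = 4.833/EI.
Slope continuity at B: θ_0 = M_B·4.833/EI, so M_B = 683.4/4.833 = 141.4 kN·m (hogging).
Span AB, ΣM about A with M_B applied at B: R_B^{AB}·4.5 = 300.4 + 141.4, so R_B^{AB} = 98.17 kN and R_A = 100.1 − 98.17 = 1.955 kN.

R_A = 1.955 kN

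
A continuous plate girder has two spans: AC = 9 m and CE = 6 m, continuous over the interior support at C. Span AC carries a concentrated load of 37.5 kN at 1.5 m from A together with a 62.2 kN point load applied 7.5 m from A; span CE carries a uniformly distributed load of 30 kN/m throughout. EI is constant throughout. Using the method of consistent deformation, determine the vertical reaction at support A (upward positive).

Release continuity at C by inserting a hinge; the redundant is the internal moment M_C. The primary structure is two simply-supported spans AC and CE.
End slopes at the hinge C, treating each span as simply supported:
  span AC: point load 37.5 at a = 1.5: Pab(L + a)/(6LEI) = 82.03/EI
  span AC: point load 62.2 at a = 7.5: Pab(L + a)/(6LEI) = 213.8/EI
  span CE: UDL 30: wL³/(24EI) = 270/EI
  relative rotation θ_0 = (295.8 + 270)/EI = 565.8/EI
A unit hogging moment at C produces rotation L₁/(3EI) + L₂/(3EI) = 5/EI.
Compatibility: M_C·(L₁+L₂)/(3EI) = θ_0, giving M_C = 113.2 kN·m (hogging).
Span AC, ΣM about A with M_C applied at C: R_C^{AC}·9 = 522.8 + 113.2, so R_C^{AC} = 70.66 kN and R_A = 99.7 − 70.66 = 29.04 kN.

R_A = 29.04 kN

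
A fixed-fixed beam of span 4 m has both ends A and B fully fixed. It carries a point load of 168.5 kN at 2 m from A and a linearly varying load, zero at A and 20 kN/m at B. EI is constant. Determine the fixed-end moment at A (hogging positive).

M_A = 94.92 kN·m

Release both end moments; the primary structure is a simply-supported span AB with redundants M_A and M_B.
End rotations of the released simple span under the applied load (×1/EI):
  at A: point load 168.5 at a = 2: Pab(L + b)/(6LEI) = 168.5/EI
  at B: point load 168.5 at a = 2: Pab(L + a)/(6LEI) = 168.5/EI
  at A: triangular load, peak 20: 7w₀L³/(360EI) = 24.89/EI
  at B: triangular load, peak 20: w₀L³/(45EI) = 28.44/EI
  θ_A0 = 193.4/EI,  θ_B0 = 196.9/EI
Flexibility coefficients: a unit moment at one end gives L/(3EI) there and L/(6EI) at the far end, so f₁₁ = f₂₂ = 1.333/EI and f₁₂ = f₂₁ = 0.6667/EI.
Compatibility — zero rotation at each built-in end:
  1.333 M_A + 0.6667 M_B = 193.4
  0.6667 M_A + 1.333 M_B = 196.9
Solving the pair gives M_A = 94.92 kN·m and M_B = 100.2 kN·m (hogging).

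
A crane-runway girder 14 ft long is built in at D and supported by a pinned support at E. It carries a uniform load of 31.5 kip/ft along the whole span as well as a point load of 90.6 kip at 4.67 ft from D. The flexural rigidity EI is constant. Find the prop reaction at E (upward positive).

R_E = 178.8 kip

Choose R_E as the redundant. The primary structure is the cantilever fixed at D.
Free-end deflection of the primary structure under the applied loading (downward +):
  UDL 31.5: wL⁴/(8EI) = 151263/EI
  point load 90.6 at a = 4.67: Pa²(3L − a)/(6EI) = 12293/EI
  δ_0 = 163556/EI
Tip deflection under a unit load at E: L³/(3EI) = 914.7/EI.
The prop prevents deflection at E: R_E = δ_0/δ_{EE} = 163556/914.7 = 178.8 kip.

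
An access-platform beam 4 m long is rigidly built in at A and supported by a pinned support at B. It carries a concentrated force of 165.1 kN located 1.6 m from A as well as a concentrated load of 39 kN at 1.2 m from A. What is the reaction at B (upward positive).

Choose R_B as the redundant. The primary structure is the cantilever fixed at A.
Downward deflection at the released point B due to the loads:
  point load 165.1 at a = 1.6: Pa²(3L − a)/(6EI) = 732.6/EI
  point load 39 at a = 1.2: Pa²(3L − a)/(6EI) = 101.1/EI
  δ_0 = 833.7/EI
Flexibility coefficient — unit upward force at B: δ_{BB} = L³/(3EI) = 21.33/EI.
Compatibility at B: δ_0 − R_B·δ_{BB} = 0, so R_B = 833.7/21.33 = 39.08 kN.

R_B = 39.08 kN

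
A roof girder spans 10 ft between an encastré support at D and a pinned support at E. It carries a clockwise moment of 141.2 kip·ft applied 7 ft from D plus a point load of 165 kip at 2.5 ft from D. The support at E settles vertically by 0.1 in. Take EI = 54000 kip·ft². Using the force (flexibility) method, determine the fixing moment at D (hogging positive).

Take the reaction at E as the redundant and release it; the primary structure is a cantilever fixed at D.
Downward deflection at the released point E due to the loads:
  clockwise couple 141.2 at a = 7: M₀a(2L − a)/(2EI) = 6425/EI
  point load 165 at a = 2.5: Pa²(3L − a)/(6EI) = 4727/EI
  δ_0 = 11151/EI
Tip deflection under a unit load at E: L³/(3EI) = 333.3/EI.
With EI = 54000 kip·ft²: δ_0 = 0.2065 ft and δ_{EE} = 0.006173 ft/kip.
Compatibility — the beam at E must follow the support down by 0.008333 ft: δ_0 − R_E·δ_{EE} = 0.008333, so R_E = (0.2065 − 0.008333)/0.006173 = 32.1 kip.
Moment equilibrium about D: M_D = Σ(load moments about D) − R_E·L = 553.7 − 32.1×10 = 232.7 kip·ft.

M_D = 232.7 kip·ft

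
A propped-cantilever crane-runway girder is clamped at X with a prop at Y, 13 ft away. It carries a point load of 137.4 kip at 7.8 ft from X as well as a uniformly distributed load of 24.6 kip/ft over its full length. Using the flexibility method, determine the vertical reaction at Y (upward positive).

Remove the prop at Y; the released (primary) structure is a cantilever built in at X.
Primary-structure tip deflection at Y by superposition:
  point load 137.4 at a = 7.8: Pa²(3L − a)/(6EI) = 43469/EI
  UDL 24.6: wL⁴/(8EI) = 87825/EI
  δ_0 = 131294/EI
Tip deflection under a unit load at Y: L³/(3EI) = 732.3/EI.
Compatibility at Y: δ_0 − R_Y·δ_{YY} = 0, so R_Y = 131294/732.3 = 179.3 kip.

R_Y = 179.3 kip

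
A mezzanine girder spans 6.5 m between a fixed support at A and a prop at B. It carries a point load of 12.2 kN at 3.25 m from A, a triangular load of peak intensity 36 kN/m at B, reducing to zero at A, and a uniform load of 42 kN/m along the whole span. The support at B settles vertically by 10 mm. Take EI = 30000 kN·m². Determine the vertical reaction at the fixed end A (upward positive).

R_A = 234.9 kN

Release the roller at B. Primary structure: cantilever fixed at A.
Downward deflection at the released point B due to the loads:
  point load 12.2 at a = 3.25: Pa²(3L − a)/(6EI) = 349/EI
  triangular load, peak 36 at the free end: 11w₀L⁴/(120EI) = 5891/EI
  UDL 42: wL⁴/(8EI) = 9372/EI
  δ_0 = 15611/EI
Flexibility coefficient — unit upward force at B: δ_{BB} = L³/(3EI) = 91.54/EI.
With EI = 30000 kN·m²: δ_0 = 0.52038 m and δ_{BB} = 0.003051 m/kN.
Compatibility — the beam at B must follow the support down by 0.01 m: δ_0 − R_B·δ_{BB} = 0.01, so R_B = (0.52038 − 0.01)/0.003051 = 167.3 kN.
Vertical equilibrium: R_A = ΣP − R_B = 402.2 − 167.3 = 234.9 kN.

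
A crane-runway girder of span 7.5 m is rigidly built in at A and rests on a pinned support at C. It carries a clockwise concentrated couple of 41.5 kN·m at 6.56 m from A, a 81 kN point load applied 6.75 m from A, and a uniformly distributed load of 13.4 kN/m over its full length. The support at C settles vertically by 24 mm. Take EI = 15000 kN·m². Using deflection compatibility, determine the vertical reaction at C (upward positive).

Remove the prop at C; the released (primary) structure is a cantilever built in at A.
Downward deflection at the released point C due to the loads:
  clockwise couple 41.5 at a = 6.56: M₀a(2L − a)/(2EI) = 1149/EI
  point load 81 at a = 6.75: Pa²(3L − a)/(6EI) = 9688/EI
  UDL 13.4: wL⁴/(8EI) = 5300/EI
  δ_0 = 16136/EI
Tip deflection under a unit load at C: L³/(3EI) = 140.6/EI.
With EI = 15000 kN·m²: δ_0 = 1.0758 m and δ_{CC} = 0.009375 m/kN.
Compatibility — the beam at C must follow the support down by 0.024 m: δ_0 − R_C·δ_{CC} = 0.024, so R_C = (1.0758 − 0.024)/0.009375 = 112.2 kN.

R_C = 112.2 kN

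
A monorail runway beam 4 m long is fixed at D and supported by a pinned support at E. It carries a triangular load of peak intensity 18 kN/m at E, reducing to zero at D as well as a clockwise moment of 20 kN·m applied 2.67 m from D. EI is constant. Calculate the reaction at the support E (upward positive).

R_E = 26.47 kN

Release the roller at E. Primary structure: cantilever fixed at D.
Deflection at E on the released cantilever, summing each load's contribution:
  triangular load, peak 18 at the free end: 11w₀L⁴/(120EI) = 422.4/EI
  clockwise couple 20 at a = 2.67: M₀a(2L − a)/(2EI) = 142.3/EI
  δ_0 = 564.7/EI
Tip deflection under a unit load at E: L³/(3EI) = 21.33/EI.
The prop prevents deflection at E: R_E = δ_0/δ_{EE} = 564.7/21.33 = 26.47 kN.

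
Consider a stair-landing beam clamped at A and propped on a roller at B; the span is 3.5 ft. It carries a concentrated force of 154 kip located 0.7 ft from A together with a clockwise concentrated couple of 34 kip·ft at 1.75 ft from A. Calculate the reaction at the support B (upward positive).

Choose R_B as the redundant. The primary structure is the cantilever fixed at A.
Downward deflection at the released point B due to the loads:
  point load 154 at a = 0.7: Pa²(3L − a)/(6EI) = 123.3/EI
  clockwise couple 34 at a = 1.75: M₀a(2L − a)/(2EI) = 156.2/EI
  δ_0 = 279.4/EI
Flexibility coefficient — unit upward force at B: δ_{BB} = L³/(3EI) = 14.29/EI.
Compatibility at B: δ_0 − R_B·δ_{BB} = 0, so R_B = 279.4/14.29 = 19.55 kip.

R_B = 19.55 kip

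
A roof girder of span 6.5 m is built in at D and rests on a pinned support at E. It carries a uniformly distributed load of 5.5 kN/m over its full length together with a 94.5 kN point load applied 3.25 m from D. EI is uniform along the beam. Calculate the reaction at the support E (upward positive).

Remove the prop at E; the released (primary) structure is a cantilever built in at D.
Free-end deflection of the primary structure under the applied loading (downward +):
  UDL 5.5: wL⁴/(8EI) = 1227/EI
  point load 94.5 at a = 3.25: Pa²(3L − a)/(6EI) = 2703/EI
  δ_0 = 3931/EI
Tip deflection under a unit load at E: L³/(3EI) = 91.54/EI.
The prop prevents deflection at E: R_E = δ_0/δ_{EE} = 3931/91.54 = 42.94 kN.

R_E = 42.94 kN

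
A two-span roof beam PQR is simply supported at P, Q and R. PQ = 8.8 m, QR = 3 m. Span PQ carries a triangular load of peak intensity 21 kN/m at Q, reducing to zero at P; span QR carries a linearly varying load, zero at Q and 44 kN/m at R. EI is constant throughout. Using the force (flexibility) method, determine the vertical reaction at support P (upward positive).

R_P = 20.94 kN

Insert a hinge at Q; M_Q is the redundant, and each span becomes simply supported.
Discontinuity in slope at Q on the released structure — sum the simple-span end rotations:
  span PQ: triangular load, peak 21: w₀L³/(45EI) = 318/EI
  span QR: triangular load, peak 44: 7w₀L³/(360EI) = 23.1/EI
  relative rotation θ_0 = (318 + 23.1)/EI = 341.1/EI
A unit hogging moment at Q produces rotation L₁/(3EI) + L₂/(3EI) = 3.933/EI.
Slope continuity at Q: θ_0 = M_Q·3.933/EI, so M_Q = 341.1/3.933 = 86.73 kN·m (hogging).
Span PQ, ΣM about P with M_Q applied at Q: R_Q^{PQ}·8.8 = 542.1 + 86.73, so R_Q^{PQ} = 71.46 kN and R_P = 92.4 − 71.46 = 20.94 kN.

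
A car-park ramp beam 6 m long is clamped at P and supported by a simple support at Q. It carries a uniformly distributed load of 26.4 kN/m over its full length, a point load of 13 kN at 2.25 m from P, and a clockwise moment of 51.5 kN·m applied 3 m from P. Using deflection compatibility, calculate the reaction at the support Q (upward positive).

Take the reaction at Q as the redundant and release it; the primary structure is a cantilever fixed at P.
Free-end deflection of the primary structure under the applied loading (downward +):
  UDL 26.4: wL⁴/(8EI) = 4277/EI
  point load 13 at a = 2.25: Pa²(3L − a)/(6EI) = 172.8/EI
  clockwise couple 51.5 at a = 3: M₀a(2L − a)/(2EI) = 695.2/EI
  δ_0 = 5145/EI
Flexibility coefficient — unit upward force at Q: δ_{QQ} = L³/(3EI) = 72/EI.
The prop prevents deflection at Q: R_Q = δ_0/δ_{QQ} = 5145/72 = 71.46 kN.

R_Q = 71.46 kN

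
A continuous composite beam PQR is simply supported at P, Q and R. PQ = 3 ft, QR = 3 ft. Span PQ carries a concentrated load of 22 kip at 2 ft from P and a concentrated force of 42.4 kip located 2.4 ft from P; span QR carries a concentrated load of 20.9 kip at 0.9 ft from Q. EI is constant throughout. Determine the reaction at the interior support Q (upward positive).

Release continuity at Q by inserting a hinge; the redundant is the internal moment M_Q. The primary structure is two simply-supported spans PQ and QR.
Rotations at Q on the released spans (each span's end-slope, ×1/EI):
  span PQ: point load 22 at a = 2: Pab(L + a)/(6LEI) = 12.22/EI
  span PQ: point load 42.4 at a = 2.4: Pab(L + a)/(6LEI) = 18.32/EI
  span QR: point load 20.9 at a = 0.9: Pab(L + b)/(6LEI) = 11.19/EI
  relative rotation θ_0 = (30.54 + 11.19)/EI = 41.73/EI
A unit hogging moment at Q produces rotation L₁/(3EI) + L₂/(3EI) = 2/EI.
Compatibility: M_Q·(L₁+L₂)/(3EI) = θ_0, giving M_Q = 20.87 kip·ft (hogging).
Span PQ, ΣM about P with M_Q applied at Q: R_Q^{PQ}·3 = 145.8 + 20.87, so R_Q^{PQ} = 55.54 kip and R_P = 64.4 − 55.54 = 8.858 kip.
Span QR, ΣM about R: R_Q^{QR}·3 = 43.89 + 20.87, so R_Q^{QR} = 21.59 kip and R_R = 20.9 − 21.59 = -0.6852 kip.
R_Q = 55.54 + 21.59 = 77.13 kip.

R_Q = 77.13 kip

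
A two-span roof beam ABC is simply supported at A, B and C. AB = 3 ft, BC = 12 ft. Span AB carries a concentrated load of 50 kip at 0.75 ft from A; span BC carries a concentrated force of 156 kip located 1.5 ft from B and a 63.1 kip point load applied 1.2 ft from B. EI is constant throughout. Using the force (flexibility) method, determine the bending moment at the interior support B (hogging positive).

Insert a hinge at B; M_B is the redundant, and each span becomes simply supported.
Discontinuity in slope at B on the released structure — sum the simple-span end rotations:
  span AB: point load 50 at a = 0.75: Pab(L + a)/(6LEI) = 17.58/EI
  span BC: point load 156 at a = 1.5: Pab(L + b)/(6LEI) = 767.8/EI
  span BC: point load 63.1 at a = 1.2: Pab(L + b)/(6LEI) = 259/EI
  relative rotation θ_0 = (17.58 + 1027)/EI = 1044/EI
A unit hogging moment at B produces rotation L₁/(3EI) + L₂/(3EI) = 5/EI.
Slope continuity at B: θ_0 = M_B·5/EI, so M_B = 1044/5 = 208.9 kip·ft (hogging).

M_B = 208.9 kip·ft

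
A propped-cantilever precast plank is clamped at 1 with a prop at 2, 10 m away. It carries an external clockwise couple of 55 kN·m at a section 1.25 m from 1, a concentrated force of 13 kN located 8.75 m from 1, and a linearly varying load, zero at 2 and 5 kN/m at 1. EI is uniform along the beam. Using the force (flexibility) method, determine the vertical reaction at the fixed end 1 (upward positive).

R_1 = 20.49 kN

Choose R_2 as the redundant. The primary structure is the cantilever fixed at 1.
Downward deflection at the released point 2 due to the loads:
  clockwise couple 55 at a = 1.25: M₀a(2L − a)/(2EI) = 644.5/EI
  point load 13 at a = 8.75: Pa²(3L − a)/(6EI) = 3525/EI
  triangular load, peak 5 at the fixed end: w₀L⁴/(30EI) = 1667/EI
  δ_0 = 5836/EI
Flexibility coefficient — unit upward force at 2: δ_{22} = L³/(3EI) = 333.3/EI.
Compatibility at 2: δ_0 − R_2·δ_{22} = 0, so R_2 = 5836/333.3 = 17.51 kN.
Vertical equilibrium: R_1 = ΣP − R_2 = 38 − 17.51 = 20.49 kN.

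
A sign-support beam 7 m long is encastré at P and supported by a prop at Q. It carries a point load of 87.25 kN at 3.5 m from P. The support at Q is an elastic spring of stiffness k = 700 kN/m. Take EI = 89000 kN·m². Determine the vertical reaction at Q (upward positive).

R_Q = 12.91 kN

Remove the prop at Q; the released (primary) structure is a cantilever built in at P.
Primary-structure tip deflection at Q by superposition:
  point load 87.25 at a = 3.5: Pa²(3L − a)/(6EI) = 3117/EI
Tip deflection under a unit load at Q: L³/(3EI) = 114.3/EI.
With EI = 89000 kN·m²: δ_0 = 0.035027 m and δ_{QQ} = 0.001285 m/kN.
Compatibility — the spring shortens by R_Q/k under the reaction it provides: δ_0 − R_Q·δ_{QQ} = R_Q/k. With 1/k = 0.001429 m/kN, R_Q = δ_0 / (δ_{QQ} + 1/k) = 0.035027 / (0.001285 + 0.001429) = 12.91 kN.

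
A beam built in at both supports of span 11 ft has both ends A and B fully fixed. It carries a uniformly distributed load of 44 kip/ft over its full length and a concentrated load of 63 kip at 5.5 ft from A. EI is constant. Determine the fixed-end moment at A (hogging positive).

Take the two fixed-end moments M_A, M_B as redundants; the released structure is the simple span AB.
End rotations of the released simple span under the applied load (×1/EI):
  at A: UDL 44: wL³/(24EI) = 2440/EI
  at B: UDL 44: wL³/(24EI) = 2440/EI
  at A: point load 63 at a = 5.5: Pab(L + b)/(6LEI) = 476.4/EI
  at B: point load 63 at a = 5.5: Pab(L + a)/(6LEI) = 476.4/EI
  θ_A0 = 2917/EI,  θ_B0 = 2917/EI
Flexibility coefficients: a unit moment at one end gives L/(3EI) there and L/(6EI) at the far end, so f₁₁ = f₂₂ = 3.667/EI and f₁₂ = f₂₁ = 1.833/EI.
Compatibility — zero rotation at each built-in end:
  3.667 M_A + 1.833 M_B = 2917
  1.833 M_A + 3.667 M_B = 2917
Solving the pair gives M_A = 530.3 kip·ft and M_B = 530.3 kip·ft (hogging).

M_A = 530.3 kip·ft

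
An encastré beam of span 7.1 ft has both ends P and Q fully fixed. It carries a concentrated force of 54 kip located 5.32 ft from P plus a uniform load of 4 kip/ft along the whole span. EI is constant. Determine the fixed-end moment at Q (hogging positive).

M_Q = 70.77 kip·ft

Take the two fixed-end moments M_P, M_Q as redundants; the released structure is the simple span PQ.
End rotations of the released simple span under the applied load (×1/EI):
  at P: point load 54 at a = 5.32: Pab(L + b)/(6LEI) = 106.6/EI
  at Q: point load 54 at a = 5.32: Pab(L + a)/(6LEI) = 149.1/EI
  at P: UDL 4: wL³/(24EI) = 59.65/EI
  at Q: UDL 4: wL³/(24EI) = 59.65/EI
  θ_P0 = 166.2/EI,  θ_Q0 = 208.7/EI
Flexibility coefficients: a unit moment at one end gives L/(3EI) there and L/(6EI) at the far end, so f₁₁ = f₂₂ = 2.367/EI and f₁₂ = f₂₁ = 1.183/EI.
Compatibility — zero rotation at each built-in end:
  2.367 M_P + 1.183 M_Q = 166.2
  1.183 M_P + 2.367 M_Q = 208.7
Solving the pair gives M_P = 34.86 kip·ft and M_Q = 70.77 kip·ft (hogging).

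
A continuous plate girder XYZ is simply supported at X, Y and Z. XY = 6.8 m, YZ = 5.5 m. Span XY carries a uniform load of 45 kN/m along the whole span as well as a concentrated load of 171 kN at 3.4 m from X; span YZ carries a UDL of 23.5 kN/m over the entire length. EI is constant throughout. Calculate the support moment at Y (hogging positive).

M_Y = 304.1 kN·m

Insert a hinge at Y; M_Y is the redundant, and each span becomes simply supported.
Discontinuity in slope at Y on the released structure — sum the simple-span end rotations:
  span XY: UDL 45: wL³/(24EI) = 589.6/EI
  span XY: point load 171 at a = 3.4: Pab(L + a)/(6LEI) = 494.2/EI
  span YZ: UDL 23.5: wL³/(24EI) = 162.9/EI
  relative rotation θ_0 = (1084 + 162.9)/EI = 1247/EI
A unit hogging moment at Y produces rotation L₁/(3EI) + L₂/(3EI) = 4.1/EI.
Slope continuity at Y: θ_0 = M_Y·4.1/EI, so M_Y = 1247/4.1 = 304.1 kN·m (hogging).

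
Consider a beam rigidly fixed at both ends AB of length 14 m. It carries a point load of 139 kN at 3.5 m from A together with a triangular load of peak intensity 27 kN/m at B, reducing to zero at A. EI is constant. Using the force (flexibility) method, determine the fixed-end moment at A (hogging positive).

M_A = 450.1 kN·m

Release both end moments; the primary structure is a simply-supported span AB with redundants M_A and M_B.
Simple-span end rotations at A and B under the given loads:
  at A: point load 139 at a = 3.5: Pab(L + b)/(6LEI) = 1490/EI
  at B: point load 139 at a = 3.5: Pab(L + a)/(6LEI) = 1064/EI
  at A: triangular load, peak 27: 7w₀L³/(360EI) = 1441/EI
  at B: triangular load, peak 27: w₀L³/(45EI) = 1646/EI
  θ_A0 = 2931/EI,  θ_B0 = 2711/EI
Flexibility coefficients: a unit moment at one end gives L/(3EI) there and L/(6EI) at the far end, so f₁₁ = f₂₂ = 4.667/EI and f₁₂ = f₂₁ = 2.333/EI.
Compatibility — zero rotation at each built-in end:
  4.667 M_A + 2.333 M_B = 2931
  2.333 M_A + 4.667 M_B = 2711
Solving the pair gives M_A = 450.1 kN·m and M_B = 355.8 kN·m (hogging).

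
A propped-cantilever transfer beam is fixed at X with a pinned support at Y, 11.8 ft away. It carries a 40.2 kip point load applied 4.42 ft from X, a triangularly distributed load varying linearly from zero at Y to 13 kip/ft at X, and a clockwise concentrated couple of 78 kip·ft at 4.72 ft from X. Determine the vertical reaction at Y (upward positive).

Remove the prop at Y; the released (primary) structure is a cantilever built in at X.
Downward deflection at the released point Y due to the loads:
  point load 40.2 at a = 4.42: Pa²(3L − a)/(6EI) = 4055/EI
  triangular load, peak 13 at the fixed end: w₀L⁴/(30EI) = 8401/EI
  clockwise couple 78 at a = 4.72: M₀a(2L − a)/(2EI) = 3475/EI
  δ_0 = 15932/EI
Flexibility coefficient — unit upward force at Y: δ_{YY} = L³/(3EI) = 547.7/EI.
Compatibility at Y: δ_0 − R_Y·δ_{YY} = 0, so R_Y = 15932/547.7 = 29.09 kip.

R_Y = 29.09 kip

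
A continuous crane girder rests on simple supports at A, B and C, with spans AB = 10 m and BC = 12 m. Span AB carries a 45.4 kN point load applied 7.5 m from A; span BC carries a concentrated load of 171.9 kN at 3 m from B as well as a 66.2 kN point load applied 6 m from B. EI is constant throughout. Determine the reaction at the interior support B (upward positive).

Release continuity at B by inserting a hinge; the redundant is the internal moment M_B. The primary structure is two simply-supported spans AB and BC.
Discontinuity in slope at B on the released structure — sum the simple-span end rotations:
  span AB: point load 45.4 at a = 7.5: Pab(L + a)/(6LEI) = 248.3/EI
  span BC: point load 171.9 at a = 3: Pab(L + b)/(6LEI) = 1354/EI
  span BC: point load 66.2 at a = 6: Pab(L + b)/(6LEI) = 595.8/EI
  relative rotation θ_0 = (248.3 + 1950)/EI = 2198/EI
A unit hogging moment at B produces rotation L₁/(3EI) + L₂/(3EI) = 7.333/EI.
Slope continuity at B: θ_0 = M_B·7.333/EI, so M_B = 2198/7.333 = 299.7 kN·m (hogging).
Span AB, ΣM about A with M_B applied at B: R_B^{AB}·10 = 340.5 + 299.7, so R_B^{AB} = 64.02 kN and R_A = 45.4 − 64.02 = -18.62 kN.
Span BC, ΣM about C: R_B^{BC}·12 = 1944 + 299.7, so R_B^{BC} = 187 kN and R_C = 238.1 − 187 = 51.1 kN.
R_B = 64.02 + 187 = 251 kN.

R_B = 251 kN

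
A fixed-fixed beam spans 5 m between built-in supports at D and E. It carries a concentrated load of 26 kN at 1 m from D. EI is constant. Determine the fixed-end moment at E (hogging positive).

M_E = 4.16 kN·m

Release both end moments; the primary structure is a simply-supported span DE with redundants M_D and M_E.
End rotations of the released simple span under the applied load (×1/EI):
  at D: point load 26 at a = 1: Pab(L + b)/(6LEI) = 31.2/EI
  at E: point load 26 at a = 1: Pab(L + a)/(6LEI) = 20.8/EI
  θ_D0 = 31.2/EI,  θ_E0 = 20.8/EI
Flexibility coefficients: a unit moment at one end gives L/(3EI) there and L/(6EI) at the far end, so f₁₁ = f₂₂ = 1.667/EI and f₁₂ = f₂₁ = 0.8333/EI.
Compatibility — zero rotation at each built-in end:
  1.667 M_D + 0.8333 M_E = 31.2
  0.8333 M_D + 1.667 M_E = 20.8
Solving the pair gives M_D = 16.64 kN·m and M_E = 4.16 kN·m (hogging).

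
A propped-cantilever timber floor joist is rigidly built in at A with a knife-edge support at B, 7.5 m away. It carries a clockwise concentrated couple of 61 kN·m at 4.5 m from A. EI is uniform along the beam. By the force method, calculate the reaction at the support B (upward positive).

R_B = 10.25 kN

Remove the prop at B; the released (primary) structure is a cantilever built in at A.
Deflection at B on the released cantilever, summing each load's contribution:
  clockwise couple 61 at a = 4.5: M₀a(2L − a)/(2EI) = 1441/EI
Flexibility coefficient — unit upward force at B: δ_{BB} = L³/(3EI) = 140.6/EI.
The prop prevents deflection at B: R_B = δ_0/δ_{BB} = 1441/140.6 = 10.25 kN.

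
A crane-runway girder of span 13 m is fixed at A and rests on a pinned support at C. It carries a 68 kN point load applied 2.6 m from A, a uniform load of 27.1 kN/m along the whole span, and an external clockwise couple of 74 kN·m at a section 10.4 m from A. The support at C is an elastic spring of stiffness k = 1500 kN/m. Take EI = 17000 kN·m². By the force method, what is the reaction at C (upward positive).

Release the roller at C. Primary structure: cantilever fixed at A.
Primary-structure tip deflection at C by superposition:
  point load 68 at a = 2.6: Pa²(3L − a)/(6EI) = 2789/EI
  UDL 27.1: wL⁴/(8EI) = 96750/EI
  clockwise couple 74 at a = 10.4: M₀a(2L − a)/(2EI) = 6003/EI
  δ_0 = 105542/EI
Tip deflection under a unit load at C: L³/(3EI) = 732.3/EI.
With EI = 17000 kN·m²: δ_0 = 6.2084 m and δ_{CC} = 0.043078 m/kN.
Compatibility — the spring shortens by R_C/k under the reaction it provides: δ_0 − R_C·δ_{CC} = R_C/k. With 1/k = 0.000667 m/kN, R_C = δ_0 / (δ_{CC} + 1/k) = 6.2084 / (0.043078 + 0.000667) = 141.9 kN.

R_C = 141.9 kN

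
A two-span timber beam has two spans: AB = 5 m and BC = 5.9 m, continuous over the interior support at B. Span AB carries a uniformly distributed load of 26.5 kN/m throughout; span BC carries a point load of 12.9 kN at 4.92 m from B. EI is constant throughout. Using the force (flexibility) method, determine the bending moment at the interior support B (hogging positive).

Release continuity at B by inserting a hinge; the redundant is the internal moment M_B. The primary structure is two simply-supported spans AB and BC.
End slopes at the hinge B, treating each span as simply supported:
  span AB: UDL 26.5: wL³/(24EI) = 138/EI
  span BC: point load 12.9 at a = 4.92: Pab(L + b)/(6LEI) = 12.09/EI
  relative rotation θ_0 = (138 + 12.09)/EI = 150.1/EI
A unit hogging moment at B produces rotation L₁/(3EI) + L₂/(3EI) = 3.633/EI.
Compatibility: M_B·(L₁+L₂)/(3EI) = θ_0, giving M_B = 41.31 kN·m (hogging).

M_B = 41.31 kN·m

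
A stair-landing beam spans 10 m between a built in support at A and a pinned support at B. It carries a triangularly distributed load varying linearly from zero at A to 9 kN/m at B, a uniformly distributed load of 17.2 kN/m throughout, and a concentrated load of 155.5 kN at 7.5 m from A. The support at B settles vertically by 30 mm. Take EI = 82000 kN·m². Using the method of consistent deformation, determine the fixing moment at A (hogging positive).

Remove the prop at B; the released (primary) structure is a cantilever built in at A.
Downward deflection at the released point B due to the loads:
  triangular load, peak 9 at the free end: 11w₀L⁴/(120EI) = 8250/EI
  UDL 17.2: wL⁴/(8EI) = 21500/EI
  point load 155.5 at a = 7.5: Pa²(3L − a)/(6EI) = 32801/EI
  δ_0 = 62551/EI
Tip deflection under a unit load at B: L³/(3EI) = 333.3/EI.
With EI = 82000 kN·m²: δ_0 = 0.76281 m and δ_{BB} = 0.004065 m/kN.
Compatibility — the beam at B must follow the support down by 0.03 m: δ_0 − R_B·δ_{BB} = 0.03, so R_B = (0.76281 − 0.03)/0.004065 = 180.3 kN.
Moment equilibrium about A: M_A = Σ(load moments about A) − R_B·L = 2326 − 180.3×10 = 523.5 kN·m.

M_A = 523.5 kN·m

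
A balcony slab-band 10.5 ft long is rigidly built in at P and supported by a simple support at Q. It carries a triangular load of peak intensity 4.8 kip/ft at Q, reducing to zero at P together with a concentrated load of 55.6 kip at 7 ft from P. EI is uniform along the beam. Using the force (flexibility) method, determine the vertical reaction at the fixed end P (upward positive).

Choose R_Q as the redundant. The primary structure is the cantilever fixed at P.
Free-end deflection of the primary structure under the applied loading (downward +):
  triangular load, peak 4.8 at the free end: 11w₀L⁴/(120EI) = 5348/EI
  point load 55.6 at a = 7: Pa²(3L − a)/(6EI) = 11125/EI
  δ_0 = 16473/EI
Flexibility coefficient — unit upward force at Q: δ_{QQ} = L³/(3EI) = 385.9/EI.
The prop prevents deflection at Q: R_Q = δ_0/δ_{QQ} = 16473/385.9 = 42.69 kip.
Vertical equilibrium: R_P = ΣP − R_Q = 80.8 − 42.69 = 38.11 kip.

R_P = 38.11 kip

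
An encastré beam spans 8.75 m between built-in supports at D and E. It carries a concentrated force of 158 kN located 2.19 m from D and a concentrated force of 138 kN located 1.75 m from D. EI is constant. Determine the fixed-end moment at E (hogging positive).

Take the two fixed-end moments M_D, M_E as redundants; the released structure is the simple span DE.
Simple-span end rotations at D and E under the given loads:
  at D: point load 158 at a = 2.19: Pab(L + b)/(6LEI) = 661.9/EI
  at E: point load 158 at a = 2.19: Pab(L + a)/(6LEI) = 473/EI
  at D: point load 138 at a = 1.75: Pab(L + b)/(6LEI) = 507.1/EI
  at E: point load 138 at a = 1.75: Pab(L + a)/(6LEI) = 338.1/EI
  θ_D0 = 1169/EI,  θ_E0 = 811.1/EI
Flexibility coefficients: a unit moment at one end gives L/(3EI) there and L/(6EI) at the far end, so f₁₁ = f₂₂ = 2.917/EI and f₁₂ = f₂₁ = 1.458/EI.
Compatibility — zero rotation at each built-in end:
  2.917 M_D + 1.458 M_E = 1169
  1.458 M_D + 2.917 M_E = 811.1
Solving the pair gives M_D = 349 kN·m and M_E = 103.6 kN·m (hogging).

M_E = 103.6 kN·m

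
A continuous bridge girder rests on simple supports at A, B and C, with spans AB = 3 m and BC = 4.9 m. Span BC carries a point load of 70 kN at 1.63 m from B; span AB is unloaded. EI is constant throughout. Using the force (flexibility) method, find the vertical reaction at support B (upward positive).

R_B = 67.87 kN

Release continuity at B by inserting a hinge; the redundant is the internal moment M_B. The primary structure is two simply-supported spans AB and BC.
Discontinuity in slope at B on the released structure — sum the simple-span end rotations:
  span BC: point load 70 at a = 1.63: Pab(L + b)/(6LEI) = 103.7/EI
  relative rotation θ_0 = (0 + 103.7)/EI = 103.7/EI
A unit hogging moment at B produces rotation L₁/(3EI) + L₂/(3EI) = 2.633/EI.
Compatibility: M_B·(L₁+L₂)/(3EI) = θ_0, giving M_B = 39.37 kN·m (hogging).
Span AB, ΣM about A with M_B applied at B: R_B^{AB}·3 = 0 + 39.37, so R_B^{AB} = 13.12 kN and R_A = 0 − 13.12 = -13.12 kN.
Span BC, ΣM about C: R_B^{BC}·4.9 = 228.9 + 39.37, so R_B^{BC} = 54.75 kN and R_C = 70 − 54.75 = 15.25 kN.
R_B = 13.12 + 54.75 = 67.87 kN.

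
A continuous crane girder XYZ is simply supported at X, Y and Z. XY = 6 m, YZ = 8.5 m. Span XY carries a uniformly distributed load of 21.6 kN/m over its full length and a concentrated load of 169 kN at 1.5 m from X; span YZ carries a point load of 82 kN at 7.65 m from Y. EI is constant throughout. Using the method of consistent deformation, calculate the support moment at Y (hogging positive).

M_Y = 109.6 kN·m

Insert a hinge at Y; M_Y is the redundant, and each span becomes simply supported.
Discontinuity in slope at Y on the released structure — sum the simple-span end rotations:
  span XY: UDL 21.6: wL³/(24EI) = 194.4/EI
  span XY: point load 169 at a = 1.5: Pab(L + a)/(6LEI) = 237.7/EI
  span YZ: point load 82 at a = 7.65: Pab(L + b)/(6LEI) = 97.75/EI
  relative rotation θ_0 = (432.1 + 97.75)/EI = 529.8/EI
A unit hogging moment at Y produces rotation L₁/(3EI) + L₂/(3EI) = 4.833/EI.
Slope continuity at Y: θ_0 = M_Y·4.833/EI, so M_Y = 529.8/4.833 = 109.6 kN·m (hogging).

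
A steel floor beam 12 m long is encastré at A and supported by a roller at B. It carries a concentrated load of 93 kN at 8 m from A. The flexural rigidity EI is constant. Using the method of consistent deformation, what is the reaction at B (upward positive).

Release the roller at B. Primary structure: cantilever fixed at A.
Primary-structure tip deflection at B by superposition:
  point load 93 at a = 8: Pa²(3L − a)/(6EI) = 27776/EI
Flexibility coefficient — unit upward force at B: δ_{BB} = L³/(3EI) = 576/EI.
The prop prevents deflection at B: R_B = δ_0/δ_{BB} = 27776/576 = 48.22 kN.

R_B = 48.22 kN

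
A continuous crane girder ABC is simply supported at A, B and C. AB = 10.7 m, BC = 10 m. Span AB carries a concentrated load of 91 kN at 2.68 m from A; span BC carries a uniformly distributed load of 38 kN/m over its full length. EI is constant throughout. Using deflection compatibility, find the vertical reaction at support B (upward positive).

R_B = 268.6 kN

Insert a hinge at B; M_B is the redundant, and each span becomes simply supported.
Rotations at B on the released spans (each span's end-slope, ×1/EI):
  span AB: point load 91 at a = 2.68: Pab(L + a)/(6LEI) = 407.6/EI
  span BC: UDL 38: wL³/(24EI) = 1583/EI
  relative rotation θ_0 = (407.6 + 1583)/EI = 1991/EI
A unit hogging moment at B produces rotation L₁/(3EI) + L₂/(3EI) = 6.9/EI.
Compatibility: M_B·(L₁+L₂)/(3EI) = θ_0, giving M_B = 288.5 kN·m (hogging).
Span AB, ΣM about A with M_B applied at B: R_B^{AB}·10.7 = 243.9 + 288.5, so R_B^{AB} = 49.76 kN and R_A = 91 − 49.76 = 41.24 kN.
Span BC, ΣM about C: R_B^{BC}·10 = 1900 + 288.5, so R_B^{BC} = 218.9 kN and R_C = 380 − 218.9 = 161.1 kN.
R_B = 49.76 + 218.9 = 268.6 kN.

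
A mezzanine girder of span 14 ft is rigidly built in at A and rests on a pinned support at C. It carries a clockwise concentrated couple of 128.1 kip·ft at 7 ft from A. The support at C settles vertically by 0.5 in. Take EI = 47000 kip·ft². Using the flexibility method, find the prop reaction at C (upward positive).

R_C = 8.153 kip

Release the roller at C. Primary structure: cantilever fixed at A.
Free-end deflection of the primary structure under the applied loading (downward +):
  clockwise couple 128.1 at a = 7: M₀a(2L − a)/(2EI) = 9415/EI
Flexibility coefficient — unit upward force at C: δ_{CC} = L³/(3EI) = 914.7/EI.
With EI = 47000 kip·ft²: δ_0 = 0.20033 ft and δ_{CC} = 0.019461 ft/kip.
Compatibility — the beam at C must follow the support down by 0.04167 ft: δ_0 − R_C·δ_{CC} = 0.04167, so R_C = (0.20033 − 0.04167)/0.019461 = 8.153 kip.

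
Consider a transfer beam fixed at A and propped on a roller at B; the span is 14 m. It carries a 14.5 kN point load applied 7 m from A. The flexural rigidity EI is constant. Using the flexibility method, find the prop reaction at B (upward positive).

R_B = 4.531 kN

Take the reaction at B as the redundant and release it; the primary structure is a cantilever fixed at A.
Primary-structure tip deflection at B by superposition:
  point load 14.5 at a = 7: Pa²(3L − a)/(6EI) = 4145/EI
Flexibility coefficient — unit upward force at B: δ_{BB} = L³/(3EI) = 914.7/EI.
The prop prevents deflection at B: R_B = δ_0/δ_{BB} = 4145/914.7 = 4.531 kN.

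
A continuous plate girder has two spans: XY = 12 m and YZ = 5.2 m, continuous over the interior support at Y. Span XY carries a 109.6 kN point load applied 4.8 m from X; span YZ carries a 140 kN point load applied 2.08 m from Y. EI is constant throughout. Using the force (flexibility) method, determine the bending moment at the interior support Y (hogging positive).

M_Y = 196.4 kN·m

Release continuity at Y by inserting a hinge; the redundant is the internal moment M_Y. The primary structure is two simply-supported spans XY and YZ.
Rotations at Y on the released spans (each span's end-slope, ×1/EI):
  span XY: point load 109.6 at a = 4.8: Pab(L + a)/(6LEI) = 883.8/EI
  span YZ: point load 140 at a = 2.08: Pab(L + b)/(6LEI) = 242.3/EI
  relative rotation θ_0 = (883.8 + 242.3)/EI = 1126/EI
A unit hogging moment at Y produces rotation L₁/(3EI) + L₂/(3EI) = 5.733/EI.
Compatibility: M_Y·(L₁+L₂)/(3EI) = θ_0, giving M_Y = 196.4 kN·m (hogging).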